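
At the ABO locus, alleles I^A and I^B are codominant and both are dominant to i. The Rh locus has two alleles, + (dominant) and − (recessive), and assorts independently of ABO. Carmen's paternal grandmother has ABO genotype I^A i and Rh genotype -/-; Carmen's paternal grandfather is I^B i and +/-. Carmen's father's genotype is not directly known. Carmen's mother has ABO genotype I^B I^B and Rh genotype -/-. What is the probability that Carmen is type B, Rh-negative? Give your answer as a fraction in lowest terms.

Carmen's father's ABO genotype from I^A i × I^B i: 1/4 I^A I^B, 1/4 I^A i, 1/4 I^B i, 1/4 i i.
Crossing each possibility with the mother I^B I^B and summing P(type B): 1/4·1/2 + 1/4·1/2 + 1/4·1 + 1/4·1 = 3/4.
Similarly for Rh via the father's Rh distribution: P(Rh-) = 3/4.
Independent loci: 3/4 × 3/4 = 9/16.

9/16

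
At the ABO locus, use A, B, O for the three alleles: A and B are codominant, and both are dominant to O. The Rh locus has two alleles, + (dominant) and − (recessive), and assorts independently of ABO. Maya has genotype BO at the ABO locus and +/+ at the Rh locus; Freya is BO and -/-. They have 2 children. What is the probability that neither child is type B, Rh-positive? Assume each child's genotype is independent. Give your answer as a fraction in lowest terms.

1/16

ABO cross BO × BO → 1/4 O, 3/4 B.
Rh cross +/+ × -/- → 1 Rh+; so P(type B, Rh-positive) = 3/4 × 1 = 3/4 per child.
P(not type B, Rh-positive) = 1/4 for one child; (1/4)^2 = 1/16.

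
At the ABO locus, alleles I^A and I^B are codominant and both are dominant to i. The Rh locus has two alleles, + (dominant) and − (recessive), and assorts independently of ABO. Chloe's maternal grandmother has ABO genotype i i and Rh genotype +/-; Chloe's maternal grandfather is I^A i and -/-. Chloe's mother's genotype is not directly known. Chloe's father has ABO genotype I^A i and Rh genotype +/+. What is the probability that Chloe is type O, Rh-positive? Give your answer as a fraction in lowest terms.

Chloe's mother's ABO genotype from i i × I^A i: 1/2 I^A i, 1/2 i i.
Crossing each possibility with the father I^A i and summing P(type O): 1/2·1/4 + 1/2·1/2 = 3/8.
Similarly for Rh via the mother's Rh distribution: P(Rh+) = 1.
Independent loci: 3/8 × 1 = 3/8.

3/8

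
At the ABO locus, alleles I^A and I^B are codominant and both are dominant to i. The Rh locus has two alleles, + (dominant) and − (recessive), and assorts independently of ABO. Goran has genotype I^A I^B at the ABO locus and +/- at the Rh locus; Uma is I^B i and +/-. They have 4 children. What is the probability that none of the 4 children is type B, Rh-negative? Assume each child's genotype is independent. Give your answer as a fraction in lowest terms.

ABO cross I^A I^B × I^B i → 1/4 A, 1/2 B, 1/4 AB.
Rh cross +/- × +/- → 3/4 Rh+, 1/4 Rh-; so P(type B, Rh-negative) = 1/2 × 1/4 = 1/8 per child.
P(not type B, Rh-negative) = 7/8 for one child; (7/8)^4 = 2401/4096.

2401/4096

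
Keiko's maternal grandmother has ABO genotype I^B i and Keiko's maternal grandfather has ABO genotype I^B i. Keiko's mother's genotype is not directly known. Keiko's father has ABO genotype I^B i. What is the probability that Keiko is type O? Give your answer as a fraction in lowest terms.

Keiko's mother's ABO genotype from I^B i × I^B i: 1/4 I^B I^B, 1/2 I^B i, 1/4 i i.
Crossing each possibility with the father I^B i and summing P(type O): 1/4·0 + 1/2·1/4 + 1/4·1/2 = 1/4.

1/4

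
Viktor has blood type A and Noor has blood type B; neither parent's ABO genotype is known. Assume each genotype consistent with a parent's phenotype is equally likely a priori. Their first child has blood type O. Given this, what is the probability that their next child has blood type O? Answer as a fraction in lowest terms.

Possible genotypes: Viktor ∈ {AA, AO}; Noor ∈ {BB, BO}.
Weight each parental genotype pair by prior × P(type-O child):
  AO × BO: posterior weight 1; P(next child type O) = 1/4.
Weighted sum = 1/4.

1/4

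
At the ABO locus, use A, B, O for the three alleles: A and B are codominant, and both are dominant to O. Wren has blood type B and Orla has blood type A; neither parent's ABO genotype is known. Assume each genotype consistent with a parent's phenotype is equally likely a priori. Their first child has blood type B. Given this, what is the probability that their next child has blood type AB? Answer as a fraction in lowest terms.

5/12

Possible genotypes: Wren ∈ {BB, BO}; Orla ∈ {AA, AO}.
Weight each parental genotype pair by prior × P(type-B child):
  BB × AO: posterior weight 2/3; P(next child type AB) = 1/2.
  BO × AO: posterior weight 1/3; P(next child type AB) = 1/4.
Weighted sum = 5/12.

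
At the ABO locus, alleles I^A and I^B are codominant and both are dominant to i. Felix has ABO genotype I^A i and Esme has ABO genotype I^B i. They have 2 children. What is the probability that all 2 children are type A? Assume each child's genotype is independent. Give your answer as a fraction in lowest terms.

1/16

ABO cross I^A i × I^B i → 1/4 O, 1/4 A, 1/4 B, 1/4 AB.
So P(type A) = 1/4 per child.
All 2 independent: (1/4)^2 = 1/16.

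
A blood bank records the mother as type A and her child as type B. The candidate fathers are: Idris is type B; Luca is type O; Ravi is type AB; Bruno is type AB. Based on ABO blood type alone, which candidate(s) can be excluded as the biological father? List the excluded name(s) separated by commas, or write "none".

A candidate is excluded only if no genotype consistent with his phenotype could produce a type B child with a type A mother.
Luca (type O): no genotype consistent with that phenotype can produce a type-B child with a type-A mother.

Luca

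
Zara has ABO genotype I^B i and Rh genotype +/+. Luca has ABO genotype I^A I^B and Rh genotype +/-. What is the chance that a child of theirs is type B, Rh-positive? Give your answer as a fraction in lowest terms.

ABO cross I^B i × I^A I^B → offspring phenotypes: 1/4 A, 1/2 B, 1/4 AB.
Rh cross +/+ × +/- → 1 Rh+.
Independent loci: P(type B, Rh-positive) = 1/2 × 1 = 1/2.

1/2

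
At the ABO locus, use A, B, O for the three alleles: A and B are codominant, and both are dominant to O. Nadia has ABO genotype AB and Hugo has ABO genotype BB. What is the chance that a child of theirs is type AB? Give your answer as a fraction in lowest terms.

1/2

ABO cross AB × BB → offspring phenotypes: 1/2 B, 1/2 AB.
So P(type AB) = 1/2.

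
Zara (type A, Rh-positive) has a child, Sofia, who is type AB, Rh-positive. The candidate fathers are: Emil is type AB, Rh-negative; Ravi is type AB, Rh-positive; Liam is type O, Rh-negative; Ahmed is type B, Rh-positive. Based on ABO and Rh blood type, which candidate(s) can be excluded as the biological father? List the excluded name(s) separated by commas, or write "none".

Liam

A candidate is excluded only if no genotype consistent with his phenotype could produce a type AB, Rh-positive child with a type A, Rh-positive mother.
Liam (type O, Rh-): no genotype consistent with that phenotype can produce a type-AB Rh+ child with a type-A mother.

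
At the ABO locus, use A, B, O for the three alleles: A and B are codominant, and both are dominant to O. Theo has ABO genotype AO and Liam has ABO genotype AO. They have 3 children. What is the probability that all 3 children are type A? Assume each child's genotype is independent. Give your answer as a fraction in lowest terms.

ABO cross AO × AO → 1/4 O, 3/4 A.
So P(type A) = 3/4 per child.
All 3 independent: (3/4)^3 = 27/64.

27/64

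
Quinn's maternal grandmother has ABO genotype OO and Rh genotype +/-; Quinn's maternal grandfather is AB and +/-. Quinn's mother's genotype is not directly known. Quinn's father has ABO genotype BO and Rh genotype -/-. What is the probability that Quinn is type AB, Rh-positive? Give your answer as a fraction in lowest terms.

1/16

Quinn's mother's ABO genotype from OO × AB: 1/2 AO, 1/2 BO.
Crossing each possibility with the father BO and summing P(type AB): 1/2·1/4 + 1/2·0 = 1/8.
Similarly for Rh via the mother's Rh distribution: P(Rh+) = 1/2.
Independent loci: 1/8 × 1/2 = 1/16.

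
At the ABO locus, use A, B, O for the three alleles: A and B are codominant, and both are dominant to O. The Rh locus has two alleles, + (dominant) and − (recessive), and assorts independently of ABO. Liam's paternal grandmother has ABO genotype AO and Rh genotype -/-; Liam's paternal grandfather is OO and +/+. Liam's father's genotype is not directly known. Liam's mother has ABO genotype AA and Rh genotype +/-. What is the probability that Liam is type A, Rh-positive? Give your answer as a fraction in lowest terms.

Liam's father's ABO genotype from AO × OO: 1/2 AO, 1/2 OO.
Crossing each possibility with the mother AA and summing P(type A): 1/2·1 + 1/2·1 = 1.
Similarly for Rh via the father's Rh distribution: P(Rh+) = 3/4.
Independent loci: 1 × 3/4 = 3/4.

3/4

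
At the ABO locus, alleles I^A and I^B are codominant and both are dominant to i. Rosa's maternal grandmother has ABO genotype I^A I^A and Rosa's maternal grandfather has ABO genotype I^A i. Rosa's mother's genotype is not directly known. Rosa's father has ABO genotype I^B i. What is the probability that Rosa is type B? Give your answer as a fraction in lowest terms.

1/8

Rosa's mother's ABO genotype from I^A I^A × I^A i: 1/2 I^A I^A, 1/2 I^A i.
Crossing each possibility with the father I^B i and summing P(type B): 1/2·0 + 1/2·1/4 = 1/8.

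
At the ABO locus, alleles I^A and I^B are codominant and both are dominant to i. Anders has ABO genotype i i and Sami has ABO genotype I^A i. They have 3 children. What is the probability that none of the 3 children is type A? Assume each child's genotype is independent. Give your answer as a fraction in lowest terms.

ABO cross i i × I^A i → 1/2 O, 1/2 A.
So P(type A) = 1/2 per child.
P(not type A) = 1/2 for one child; (1/2)^3 = 1/8.

1/8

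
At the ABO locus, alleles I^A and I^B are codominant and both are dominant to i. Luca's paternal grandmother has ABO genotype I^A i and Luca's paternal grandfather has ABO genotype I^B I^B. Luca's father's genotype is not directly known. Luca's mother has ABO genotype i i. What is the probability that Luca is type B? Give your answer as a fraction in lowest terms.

Luca's father's ABO genotype from I^A i × I^B I^B: 1/2 I^A I^B, 1/2 I^B i.
Crossing each possibility with the mother i i and summing P(type B): 1/2·1/2 + 1/2·1/2 = 1/2.

1/2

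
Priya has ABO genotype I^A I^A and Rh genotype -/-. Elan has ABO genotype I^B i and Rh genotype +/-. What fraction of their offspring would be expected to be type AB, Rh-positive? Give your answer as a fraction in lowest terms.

ABO cross I^A I^A × I^B i → offspring phenotypes: 1/2 A, 1/2 AB.
Rh cross -/- × +/- → 1/2 Rh+, 1/2 Rh-.
Independent loci: P(type AB, Rh-positive) = 1/2 × 1/2 = 1/4.

1/4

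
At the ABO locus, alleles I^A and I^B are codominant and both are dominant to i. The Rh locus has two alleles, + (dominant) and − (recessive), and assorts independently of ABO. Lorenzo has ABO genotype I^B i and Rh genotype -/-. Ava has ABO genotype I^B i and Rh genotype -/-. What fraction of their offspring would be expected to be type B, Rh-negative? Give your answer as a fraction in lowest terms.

3/4

ABO cross I^B i × I^B i → offspring phenotypes: 1/4 O, 3/4 B.
Rh cross -/- × -/- → 1 Rh-.
Independent loci: P(type B, Rh-negative) = 3/4 × 1 = 3/4.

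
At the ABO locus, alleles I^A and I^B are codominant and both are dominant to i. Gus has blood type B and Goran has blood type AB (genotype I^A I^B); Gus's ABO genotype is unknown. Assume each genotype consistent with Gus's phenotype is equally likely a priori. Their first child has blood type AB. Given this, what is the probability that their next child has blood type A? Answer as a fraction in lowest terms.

1/12

Possible genotypes: Gus ∈ {I^B I^B, I^B i}; Goran ∈ {I^A I^B}.
Weight each parental genotype pair by prior × P(type-AB child):
  I^B I^B × I^A I^B: posterior weight 2/3; P(next child type A) = 0.
  I^B i × I^A I^B: posterior weight 1/3; P(next child type A) = 1/4.
Weighted sum = 1/12.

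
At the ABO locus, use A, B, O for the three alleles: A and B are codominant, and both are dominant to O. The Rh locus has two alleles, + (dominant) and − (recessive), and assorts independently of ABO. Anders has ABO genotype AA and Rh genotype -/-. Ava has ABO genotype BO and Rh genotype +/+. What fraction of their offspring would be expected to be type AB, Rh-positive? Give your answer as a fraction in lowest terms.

ABO cross AA × BO → offspring phenotypes: 1/2 A, 1/2 AB.
Rh cross -/- × +/+ → 1 Rh+.
Independent loci: P(type AB, Rh-positive) = 1/2 × 1 = 1/2.

1/2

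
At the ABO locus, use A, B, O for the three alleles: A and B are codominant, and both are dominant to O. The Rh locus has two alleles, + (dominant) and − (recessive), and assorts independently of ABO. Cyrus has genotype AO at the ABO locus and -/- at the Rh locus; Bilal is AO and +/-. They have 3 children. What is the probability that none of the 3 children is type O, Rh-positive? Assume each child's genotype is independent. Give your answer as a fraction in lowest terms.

343/512

ABO cross AO × AO → 1/4 O, 3/4 A.
Rh cross -/- × +/- → 1/2 Rh+, 1/2 Rh-; so P(type O, Rh-positive) = 1/4 × 1/2 = 1/8 per child.
P(not type O, Rh-positive) = 7/8 for one child; (7/8)^3 = 343/512.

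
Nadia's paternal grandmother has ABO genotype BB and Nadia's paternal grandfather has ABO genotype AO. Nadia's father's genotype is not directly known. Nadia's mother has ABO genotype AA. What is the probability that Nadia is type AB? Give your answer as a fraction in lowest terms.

Nadia's father's ABO genotype from BB × AO: 1/2 AB, 1/2 BO.
Crossing each possibility with the mother AA and summing P(type AB): 1/2·1/2 + 1/2·1/2 = 1/2.

1/2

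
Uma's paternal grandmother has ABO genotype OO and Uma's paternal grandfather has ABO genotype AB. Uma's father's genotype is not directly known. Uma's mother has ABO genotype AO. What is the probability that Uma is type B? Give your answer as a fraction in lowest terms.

Uma's father's ABO genotype from OO × AB: 1/2 AO, 1/2 BO.
Crossing each possibility with the mother AO and summing P(type B): 1/2·0 + 1/2·1/4 = 1/8.

1/8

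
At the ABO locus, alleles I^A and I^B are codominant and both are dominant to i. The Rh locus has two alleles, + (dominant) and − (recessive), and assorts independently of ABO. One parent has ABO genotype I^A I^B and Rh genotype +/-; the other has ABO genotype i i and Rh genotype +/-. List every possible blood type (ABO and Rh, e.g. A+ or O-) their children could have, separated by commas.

Gametes from I^A I^B × i i give offspring ABO genotypes I^A i, I^B i, i.e. phenotypes A, B.
Rh cross +/- × +/- → phenotypes Rh+, Rh-.
Combining independently: A+, A-, B+, B-.

A+, A-, B+, B-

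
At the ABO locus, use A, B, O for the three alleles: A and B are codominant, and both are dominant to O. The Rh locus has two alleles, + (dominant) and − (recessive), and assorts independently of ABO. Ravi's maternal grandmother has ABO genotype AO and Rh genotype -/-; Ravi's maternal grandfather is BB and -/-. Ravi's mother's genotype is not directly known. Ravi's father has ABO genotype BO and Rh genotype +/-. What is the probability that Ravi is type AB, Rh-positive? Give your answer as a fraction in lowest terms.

Ravi's mother's ABO genotype from AO × BB: 1/2 AB, 1/2 BO.
Crossing each possibility with the father BO and summing P(type AB): 1/2·1/4 + 1/2·0 = 1/8.
Similarly for Rh via the mother's Rh distribution: P(Rh+) = 1/2.
Independent loci: 1/8 × 1/2 = 1/16.

1/16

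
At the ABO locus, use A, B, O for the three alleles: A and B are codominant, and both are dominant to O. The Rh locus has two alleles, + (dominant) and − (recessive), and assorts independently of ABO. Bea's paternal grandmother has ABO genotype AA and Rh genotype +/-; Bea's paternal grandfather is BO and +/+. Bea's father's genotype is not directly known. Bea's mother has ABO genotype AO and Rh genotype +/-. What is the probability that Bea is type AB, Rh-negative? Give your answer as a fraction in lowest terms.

1/64

Bea's father's ABO genotype from AA × BO: 1/2 AB, 1/2 AO.
Crossing each possibility with the mother AO and summing P(type AB): 1/2·1/4 + 1/2·0 = 1/8.
Similarly for Rh via the father's Rh distribution: P(Rh-) = 1/8.
Independent loci: 1/8 × 1/8 = 1/64.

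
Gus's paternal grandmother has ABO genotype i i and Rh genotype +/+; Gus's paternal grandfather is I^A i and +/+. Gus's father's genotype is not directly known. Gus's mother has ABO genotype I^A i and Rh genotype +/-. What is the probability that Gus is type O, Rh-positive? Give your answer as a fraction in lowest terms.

3/8

Gus's father's ABO genotype from i i × I^A i: 1/2 I^A i, 1/2 i i.
Crossing each possibility with the mother I^A i and summing P(type O): 1/2·1/4 + 1/2·1/2 = 3/8.
Similarly for Rh via the father's Rh distribution: P(Rh+) = 1.
Independent loci: 3/8 × 1 = 3/8.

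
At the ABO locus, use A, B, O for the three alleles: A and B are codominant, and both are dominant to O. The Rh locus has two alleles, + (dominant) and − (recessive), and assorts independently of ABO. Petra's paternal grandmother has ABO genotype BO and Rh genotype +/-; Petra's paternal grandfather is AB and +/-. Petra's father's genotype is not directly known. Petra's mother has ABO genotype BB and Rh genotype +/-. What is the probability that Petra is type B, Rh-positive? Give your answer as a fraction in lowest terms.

9/16

Petra's father's ABO genotype from BO × AB: 1/4 AB, 1/4 AO, 1/4 BB, 1/4 BO.
Crossing each possibility with the mother BB and summing P(type B): 1/4·1/2 + 1/4·1/2 + 1/4·1 + 1/4·1 = 3/4.
Similarly for Rh via the father's Rh distribution: P(Rh+) = 3/4.
Independent loci: 3/4 × 3/4 = 9/16.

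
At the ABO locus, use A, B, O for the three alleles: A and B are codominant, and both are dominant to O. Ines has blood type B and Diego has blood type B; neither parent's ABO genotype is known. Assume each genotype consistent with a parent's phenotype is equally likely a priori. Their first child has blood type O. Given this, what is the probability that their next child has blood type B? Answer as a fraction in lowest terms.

3/4

Possible genotypes: Ines ∈ {BB, BO}; Diego ∈ {BB, BO}.
Weight each parental genotype pair by prior × P(type-O child):
  BO × BO: posterior weight 1; P(next child type B) = 3/4.
Weighted sum = 3/4.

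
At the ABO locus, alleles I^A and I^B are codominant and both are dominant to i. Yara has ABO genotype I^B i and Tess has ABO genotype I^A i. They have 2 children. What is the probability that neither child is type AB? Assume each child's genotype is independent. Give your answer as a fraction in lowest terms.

9/16

ABO cross I^B i × I^A i → 1/4 O, 1/4 A, 1/4 B, 1/4 AB.
So P(type AB) = 1/4 per child.
P(not type AB) = 3/4 for one child; (3/4)^2 = 9/16.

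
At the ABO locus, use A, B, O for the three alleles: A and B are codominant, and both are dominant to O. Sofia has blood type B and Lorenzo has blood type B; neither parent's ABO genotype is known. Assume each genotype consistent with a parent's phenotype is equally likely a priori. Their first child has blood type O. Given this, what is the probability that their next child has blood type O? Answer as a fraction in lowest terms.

1/4

Possible genotypes: Sofia ∈ {BB, BO}; Lorenzo ∈ {BB, BO}.
Weight each parental genotype pair by prior × P(type-O child):
  BO × BO: posterior weight 1; P(next child type O) = 1/4.
Weighted sum = 1/4.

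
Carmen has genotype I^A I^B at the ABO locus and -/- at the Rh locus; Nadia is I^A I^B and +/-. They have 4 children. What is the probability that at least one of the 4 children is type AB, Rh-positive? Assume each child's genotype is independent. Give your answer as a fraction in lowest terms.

175/256

ABO cross I^A I^B × I^A I^B → 1/4 A, 1/4 B, 1/2 AB.
Rh cross -/- × +/- → 1/2 Rh+, 1/2 Rh-; so P(type AB, Rh-positive) = 1/2 × 1/2 = 1/4 per child.
P(none) = (3/4)^4 = 81/256; P(at least one) = 1 − 81/256 = 175/256.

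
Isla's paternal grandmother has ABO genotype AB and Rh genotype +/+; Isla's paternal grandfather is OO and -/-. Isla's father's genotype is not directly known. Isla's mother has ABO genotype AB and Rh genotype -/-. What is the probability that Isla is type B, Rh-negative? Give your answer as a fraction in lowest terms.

Isla's father's ABO genotype from AB × OO: 1/2 AO, 1/2 BO.
Crossing each possibility with the mother AB and summing P(type B): 1/2·1/4 + 1/2·1/2 = 3/8.
Similarly for Rh via the father's Rh distribution: P(Rh-) = 1/2.
Independent loci: 3/8 × 1/2 = 3/16.

3/16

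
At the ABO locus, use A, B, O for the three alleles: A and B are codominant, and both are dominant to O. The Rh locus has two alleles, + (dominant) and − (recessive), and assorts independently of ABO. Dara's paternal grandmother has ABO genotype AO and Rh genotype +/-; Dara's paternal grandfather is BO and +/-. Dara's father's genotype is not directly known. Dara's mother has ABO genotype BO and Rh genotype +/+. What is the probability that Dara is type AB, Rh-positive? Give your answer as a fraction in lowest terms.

1/8

Dara's father's ABO genotype from AO × BO: 1/4 AB, 1/4 AO, 1/4 BO, 1/4 OO.
Crossing each possibility with the mother BO and summing P(type AB): 1/4·1/4 + 1/4·1/4 + 1/4·0 + 1/4·0 = 1/8.
Similarly for Rh via the father's Rh distribution: P(Rh+) = 1.
Independent loci: 1/8 × 1 = 1/8.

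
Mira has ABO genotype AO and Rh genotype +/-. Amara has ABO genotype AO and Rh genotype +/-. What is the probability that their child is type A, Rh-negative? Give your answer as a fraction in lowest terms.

3/16

ABO cross AO × AO → offspring phenotypes: 1/4 O, 3/4 A.
Rh cross +/- × +/- → 3/4 Rh+, 1/4 Rh-.
Independent loci: P(type A, Rh-negative) = 3/4 × 1/4 = 3/16.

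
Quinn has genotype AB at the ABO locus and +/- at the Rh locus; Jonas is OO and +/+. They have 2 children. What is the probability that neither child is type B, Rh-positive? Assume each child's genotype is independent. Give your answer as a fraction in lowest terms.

1/4

ABO cross AB × OO → 1/2 A, 1/2 B.
Rh cross +/- × +/+ → 1 Rh+; so P(type B, Rh-positive) = 1/2 × 1 = 1/2 per child.
P(not type B, Rh-positive) = 1/2 for one child; (1/2)^2 = 1/4.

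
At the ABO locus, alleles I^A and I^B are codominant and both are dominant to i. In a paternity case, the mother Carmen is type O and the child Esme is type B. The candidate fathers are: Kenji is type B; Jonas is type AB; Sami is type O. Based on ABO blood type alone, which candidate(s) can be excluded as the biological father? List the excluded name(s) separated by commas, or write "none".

A candidate is excluded only if no genotype consistent with his phenotype could produce a type B child with a type O mother.
Sami (type O): no genotype consistent with that phenotype can produce a type-B child with a type-O mother.

Sami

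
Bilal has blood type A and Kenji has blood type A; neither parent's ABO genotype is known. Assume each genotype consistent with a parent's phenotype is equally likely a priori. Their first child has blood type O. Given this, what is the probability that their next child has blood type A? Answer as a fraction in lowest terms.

Possible genotypes: Bilal ∈ {AA, AO}; Kenji ∈ {AA, AO}.
Weight each parental genotype pair by prior × P(type-O child):
  AO × AO: posterior weight 1; P(next child type A) = 3/4.
Weighted sum = 3/4.

3/4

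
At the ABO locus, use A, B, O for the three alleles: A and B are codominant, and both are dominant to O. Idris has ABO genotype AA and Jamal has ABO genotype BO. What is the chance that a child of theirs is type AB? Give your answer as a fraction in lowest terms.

1/2

ABO cross AA × BO → offspring phenotypes: 1/2 A, 1/2 AB.
So P(type AB) = 1/2.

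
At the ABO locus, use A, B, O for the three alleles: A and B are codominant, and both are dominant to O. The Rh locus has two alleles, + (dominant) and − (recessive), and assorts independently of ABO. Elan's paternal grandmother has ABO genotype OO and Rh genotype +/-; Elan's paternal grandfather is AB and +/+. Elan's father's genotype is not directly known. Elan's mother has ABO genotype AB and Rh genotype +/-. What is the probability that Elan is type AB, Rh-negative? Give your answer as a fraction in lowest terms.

1/32

Elan's father's ABO genotype from OO × AB: 1/2 AO, 1/2 BO.
Crossing each possibility with the mother AB and summing P(type AB): 1/2·1/4 + 1/2·1/4 = 1/4.
Similarly for Rh via the father's Rh distribution: P(Rh-) = 1/8.
Independent loci: 1/4 × 1/8 = 1/32.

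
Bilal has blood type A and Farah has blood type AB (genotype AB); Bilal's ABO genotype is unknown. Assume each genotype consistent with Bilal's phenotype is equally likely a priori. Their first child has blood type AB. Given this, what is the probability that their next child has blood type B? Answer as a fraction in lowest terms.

1/12

Possible genotypes: Bilal ∈ {AA, AO}; Farah ∈ {AB}.
Weight each parental genotype pair by prior × P(type-AB child):
  AA × AB: posterior weight 2/3; P(next child type B) = 0.
  AO × AB: posterior weight 1/3; P(next child type B) = 1/4.
Weighted sum = 1/12.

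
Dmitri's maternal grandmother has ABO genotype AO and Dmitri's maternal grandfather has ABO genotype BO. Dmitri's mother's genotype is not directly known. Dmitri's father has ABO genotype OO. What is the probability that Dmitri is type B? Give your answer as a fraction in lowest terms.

Dmitri's mother's ABO genotype from AO × BO: 1/4 AB, 1/4 AO, 1/4 BO, 1/4 OO.
Crossing each possibility with the father OO and summing P(type B): 1/4·1/2 + 1/4·0 + 1/4·1/2 + 1/4·0 = 1/4.

1/4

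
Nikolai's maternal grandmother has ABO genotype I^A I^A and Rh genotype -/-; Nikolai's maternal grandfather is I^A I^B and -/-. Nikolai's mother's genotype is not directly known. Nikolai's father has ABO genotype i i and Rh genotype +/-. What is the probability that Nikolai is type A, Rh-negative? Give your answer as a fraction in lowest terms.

3/8

Nikolai's mother's ABO genotype from I^A I^A × I^A I^B: 1/2 I^A I^A, 1/2 I^A I^B.
Crossing each possibility with the father i i and summing P(type A): 1/2·1 + 1/2·1/2 = 3/4.
Similarly for Rh via the mother's Rh distribution: P(Rh-) = 1/2.
Independent loci: 3/4 × 1/2 = 3/8.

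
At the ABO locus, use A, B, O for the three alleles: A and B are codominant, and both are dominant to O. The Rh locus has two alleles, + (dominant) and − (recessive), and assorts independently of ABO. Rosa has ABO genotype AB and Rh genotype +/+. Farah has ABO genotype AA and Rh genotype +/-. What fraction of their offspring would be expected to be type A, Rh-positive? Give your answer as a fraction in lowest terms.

ABO cross AB × AA → offspring phenotypes: 1/2 A, 1/2 AB.
Rh cross +/+ × +/- → 1 Rh+.
Independent loci: P(type A, Rh-positive) = 1/2 × 1 = 1/2.

1/2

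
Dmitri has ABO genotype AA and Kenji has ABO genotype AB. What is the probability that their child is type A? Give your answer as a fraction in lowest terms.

1/2

ABO cross AA × AB → offspring phenotypes: 1/2 A, 1/2 AB.
So P(type A) = 1/2.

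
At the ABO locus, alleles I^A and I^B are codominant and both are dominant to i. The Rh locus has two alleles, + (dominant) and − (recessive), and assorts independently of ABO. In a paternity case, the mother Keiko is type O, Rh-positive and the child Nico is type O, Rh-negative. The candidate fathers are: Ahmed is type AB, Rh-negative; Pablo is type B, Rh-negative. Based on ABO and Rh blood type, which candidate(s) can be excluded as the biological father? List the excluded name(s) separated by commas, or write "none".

Ahmed

A candidate is excluded only if no genotype consistent with his phenotype could produce a type O, Rh-negative child with a type O, Rh-positive mother.
Ahmed (type AB, Rh-): no genotype consistent with that phenotype can produce a type-O Rh- child with a type-O mother.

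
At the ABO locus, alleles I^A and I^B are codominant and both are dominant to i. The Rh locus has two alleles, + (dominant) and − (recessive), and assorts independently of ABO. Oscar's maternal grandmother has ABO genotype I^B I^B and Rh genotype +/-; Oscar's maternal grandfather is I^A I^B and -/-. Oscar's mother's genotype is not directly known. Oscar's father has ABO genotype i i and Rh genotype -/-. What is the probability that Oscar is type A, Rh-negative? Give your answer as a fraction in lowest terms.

Oscar's mother's ABO genotype from I^B I^B × I^A I^B: 1/2 I^A I^B, 1/2 I^B I^B.
Crossing each possibility with the father i i and summing P(type A): 1/2·1/2 + 1/2·0 = 1/4.
Similarly for Rh via the mother's Rh distribution: P(Rh-) = 3/4.
Independent loci: 1/4 × 3/4 = 3/16.

3/16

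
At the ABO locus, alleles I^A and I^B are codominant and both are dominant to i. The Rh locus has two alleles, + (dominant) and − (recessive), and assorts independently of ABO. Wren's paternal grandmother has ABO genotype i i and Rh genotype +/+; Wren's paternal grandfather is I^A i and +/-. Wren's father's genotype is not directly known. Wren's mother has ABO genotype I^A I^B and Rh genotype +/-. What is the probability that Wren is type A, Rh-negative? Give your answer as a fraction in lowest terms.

Wren's father's ABO genotype from i i × I^A i: 1/2 I^A i, 1/2 i i.
Crossing each possibility with the mother I^A I^B and summing P(type A): 1/2·1/2 + 1/2·1/2 = 1/2.
Similarly for Rh via the father's Rh distribution: P(Rh-) = 1/8.
Independent loci: 1/2 × 1/8 = 1/16.

1/16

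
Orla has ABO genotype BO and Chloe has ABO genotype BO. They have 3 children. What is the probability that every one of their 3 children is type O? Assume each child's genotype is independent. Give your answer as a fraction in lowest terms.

1/64

ABO cross BO × BO → 1/4 O, 3/4 B.
So P(type O) = 1/4 per child.
All 3 independent: (1/4)^3 = 1/64.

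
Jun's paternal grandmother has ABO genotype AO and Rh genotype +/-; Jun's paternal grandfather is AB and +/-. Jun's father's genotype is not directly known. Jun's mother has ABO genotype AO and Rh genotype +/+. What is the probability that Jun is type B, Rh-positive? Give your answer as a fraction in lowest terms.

1/8

Jun's father's ABO genotype from AO × AB: 1/4 AA, 1/4 AB, 1/4 AO, 1/4 BO.
Crossing each possibility with the mother AO and summing P(type B): 1/4·0 + 1/4·1/4 + 1/4·0 + 1/4·1/4 = 1/8.
Similarly for Rh via the father's Rh distribution: P(Rh+) = 1.
Independent loci: 1/8 × 1 = 1/8.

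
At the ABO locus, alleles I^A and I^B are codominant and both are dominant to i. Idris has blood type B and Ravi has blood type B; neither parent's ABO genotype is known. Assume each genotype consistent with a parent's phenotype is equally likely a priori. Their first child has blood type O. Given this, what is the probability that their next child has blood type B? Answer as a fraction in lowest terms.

3/4

Possible genotypes: Idris ∈ {I^B I^B, I^B i}; Ravi ∈ {I^B I^B, I^B i}.
Weight each parental genotype pair by prior × P(type-O child):
  I^B i × I^B i: posterior weight 1; P(next child type B) = 3/4.
Weighted sum = 3/4.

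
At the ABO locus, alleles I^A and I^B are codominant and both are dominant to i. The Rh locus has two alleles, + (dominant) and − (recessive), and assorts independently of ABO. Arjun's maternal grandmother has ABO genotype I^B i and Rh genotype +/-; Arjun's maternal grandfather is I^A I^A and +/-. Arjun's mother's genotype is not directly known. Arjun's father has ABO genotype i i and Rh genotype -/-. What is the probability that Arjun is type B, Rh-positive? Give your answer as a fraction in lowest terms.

1/8

Arjun's mother's ABO genotype from I^B i × I^A I^A: 1/2 I^A I^B, 1/2 I^A i.
Crossing each possibility with the father i i and summing P(type B): 1/2·1/2 + 1/2·0 = 1/4.
Similarly for Rh via the mother's Rh distribution: P(Rh+) = 1/2.
Independent loci: 1/4 × 1/2 = 1/8.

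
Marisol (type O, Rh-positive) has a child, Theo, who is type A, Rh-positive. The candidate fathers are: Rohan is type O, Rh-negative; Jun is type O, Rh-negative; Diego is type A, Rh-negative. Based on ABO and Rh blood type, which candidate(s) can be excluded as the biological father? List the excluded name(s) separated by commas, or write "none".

Rohan, Jun

A candidate is excluded only if no genotype consistent with his phenotype could produce a type A, Rh-positive child with a type O, Rh-positive mother.
Rohan (type O, Rh-): no genotype consistent with that phenotype can produce a type-A Rh+ child with a type-O mother.
Jun (type O, Rh-): no genotype consistent with that phenotype can produce a type-A Rh+ child with a type-O mother.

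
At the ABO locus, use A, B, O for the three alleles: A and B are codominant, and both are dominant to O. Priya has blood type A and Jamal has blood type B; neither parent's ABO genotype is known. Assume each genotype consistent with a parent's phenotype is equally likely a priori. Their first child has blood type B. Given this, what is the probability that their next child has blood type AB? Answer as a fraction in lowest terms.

5/12

Possible genotypes: Priya ∈ {AA, AO}; Jamal ∈ {BB, BO}.
Weight each parental genotype pair by prior × P(type-B child):
  AO × BB: posterior weight 2/3; P(next child type AB) = 1/2.
  AO × BO: posterior weight 1/3; P(next child type AB) = 1/4.
Weighted sum = 5/12.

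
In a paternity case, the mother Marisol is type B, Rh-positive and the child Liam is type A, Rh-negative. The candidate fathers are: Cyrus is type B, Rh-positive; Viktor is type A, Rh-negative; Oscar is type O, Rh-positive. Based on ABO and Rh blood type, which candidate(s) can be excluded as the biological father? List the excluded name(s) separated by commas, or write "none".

A candidate is excluded only if no genotype consistent with his phenotype could produce a type A, Rh-negative child with a type B, Rh-positive mother.
Cyrus (type B, Rh+): no genotype consistent with that phenotype can produce a type-A Rh- child with a type-B mother.
Oscar (type O, Rh+): no genotype consistent with that phenotype can produce a type-A Rh- child with a type-B mother.

Cyrus, Oscar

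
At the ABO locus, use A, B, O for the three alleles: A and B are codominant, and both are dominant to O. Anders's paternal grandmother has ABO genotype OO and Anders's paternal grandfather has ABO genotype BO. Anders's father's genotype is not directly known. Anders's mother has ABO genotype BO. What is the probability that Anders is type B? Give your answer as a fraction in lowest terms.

Anders's father's ABO genotype from OO × BO: 1/2 BO, 1/2 OO.
Crossing each possibility with the mother BO and summing P(type B): 1/2·3/4 + 1/2·1/2 = 5/8.

5/8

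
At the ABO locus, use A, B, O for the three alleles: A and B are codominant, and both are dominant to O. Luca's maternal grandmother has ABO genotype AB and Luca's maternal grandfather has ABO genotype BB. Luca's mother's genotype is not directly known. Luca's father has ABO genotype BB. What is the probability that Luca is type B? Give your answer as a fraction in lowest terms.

Luca's mother's ABO genotype from AB × BB: 1/2 AB, 1/2 BB.
Crossing each possibility with the father BB and summing P(type B): 1/2·1/2 + 1/2·1 = 3/4.

3/4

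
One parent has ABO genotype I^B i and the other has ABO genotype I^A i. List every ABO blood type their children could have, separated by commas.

Gametes from I^B i × I^A i give offspring ABO genotypes I^A I^B, I^A i, I^B i, i i, i.e. phenotypes O, A, B, AB.

O, A, B, AB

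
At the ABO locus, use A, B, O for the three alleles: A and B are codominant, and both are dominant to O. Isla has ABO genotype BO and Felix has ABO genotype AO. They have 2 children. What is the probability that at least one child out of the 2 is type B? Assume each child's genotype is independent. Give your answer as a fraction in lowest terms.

ABO cross BO × AO → 1/4 O, 1/4 A, 1/4 B, 1/4 AB.
So P(type B) = 1/4 per child.
P(none) = (3/4)^2 = 9/16; P(at least one) = 1 − 9/16 = 7/16.

7/16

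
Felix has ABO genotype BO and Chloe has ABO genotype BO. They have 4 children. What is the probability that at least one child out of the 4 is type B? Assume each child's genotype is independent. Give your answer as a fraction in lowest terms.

ABO cross BO × BO → 1/4 O, 3/4 B.
So P(type B) = 3/4 per child.
P(none) = (1/4)^4 = 1/256; P(at least one) = 1 − 1/256 = 255/256.

255/256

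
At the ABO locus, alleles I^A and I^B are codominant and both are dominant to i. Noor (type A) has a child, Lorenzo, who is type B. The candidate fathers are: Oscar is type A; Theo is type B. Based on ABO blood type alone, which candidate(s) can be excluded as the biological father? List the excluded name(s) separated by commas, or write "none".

A candidate is excluded only if no genotype consistent with his phenotype could produce a type B child with a type A mother.
Oscar (type A): no genotype consistent with that phenotype can produce a type-B child with a type-A mother.

Oscar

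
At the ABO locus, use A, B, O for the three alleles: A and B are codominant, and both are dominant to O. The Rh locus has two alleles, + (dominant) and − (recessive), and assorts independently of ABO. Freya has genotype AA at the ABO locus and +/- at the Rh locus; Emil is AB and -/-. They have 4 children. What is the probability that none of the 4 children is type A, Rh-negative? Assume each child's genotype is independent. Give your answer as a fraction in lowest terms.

81/256

ABO cross AA × AB → 1/2 A, 1/2 AB.
Rh cross +/- × -/- → 1/2 Rh+, 1/2 Rh-; so P(type A, Rh-negative) = 1/2 × 1/2 = 1/4 per child.
P(not type A, Rh-negative) = 3/4 for one child; (3/4)^4 = 81/256.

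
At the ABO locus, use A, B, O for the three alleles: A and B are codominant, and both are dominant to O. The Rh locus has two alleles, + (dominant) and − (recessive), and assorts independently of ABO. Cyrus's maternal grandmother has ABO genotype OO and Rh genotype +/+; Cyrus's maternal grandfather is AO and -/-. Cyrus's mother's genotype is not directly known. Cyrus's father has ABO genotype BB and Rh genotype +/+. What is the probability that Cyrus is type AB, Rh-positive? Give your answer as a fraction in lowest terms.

Cyrus's mother's ABO genotype from OO × AO: 1/2 AO, 1/2 OO.
Crossing each possibility with the father BB and summing P(type AB): 1/2·1/2 + 1/2·0 = 1/4.
Similarly for Rh via the mother's Rh distribution: P(Rh+) = 1.
Independent loci: 1/4 × 1 = 1/4.

1/4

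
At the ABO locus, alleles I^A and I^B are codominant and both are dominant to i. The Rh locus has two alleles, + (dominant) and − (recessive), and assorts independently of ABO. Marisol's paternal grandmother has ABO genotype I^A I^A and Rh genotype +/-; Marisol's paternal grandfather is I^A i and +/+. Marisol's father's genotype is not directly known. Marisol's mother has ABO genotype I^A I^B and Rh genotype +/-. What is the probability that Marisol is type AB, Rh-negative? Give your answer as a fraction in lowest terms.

3/64

Marisol's father's ABO genotype from I^A I^A × I^A i: 1/2 I^A I^A, 1/2 I^A i.
Crossing each possibility with the mother I^A I^B and summing P(type AB): 1/2·1/2 + 1/2·1/4 = 3/8.
Similarly for Rh via the father's Rh distribution: P(Rh-) = 1/8.
Independent loci: 3/8 × 1/8 = 3/64.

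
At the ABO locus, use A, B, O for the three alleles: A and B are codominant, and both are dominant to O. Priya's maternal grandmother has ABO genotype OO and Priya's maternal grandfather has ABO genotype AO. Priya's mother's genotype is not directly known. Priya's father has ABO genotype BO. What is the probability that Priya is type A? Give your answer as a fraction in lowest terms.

Priya's mother's ABO genotype from OO × AO: 1/2 AO, 1/2 OO.
Crossing each possibility with the father BO and summing P(type A): 1/2·1/4 + 1/2·0 = 1/8.

1/8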